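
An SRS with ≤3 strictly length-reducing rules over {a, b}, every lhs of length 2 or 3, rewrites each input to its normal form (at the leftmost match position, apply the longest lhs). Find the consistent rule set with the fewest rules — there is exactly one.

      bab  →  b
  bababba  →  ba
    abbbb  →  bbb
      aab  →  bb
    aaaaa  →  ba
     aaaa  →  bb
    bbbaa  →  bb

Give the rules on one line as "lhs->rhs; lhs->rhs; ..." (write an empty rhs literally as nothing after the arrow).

  | bab => b
  | bababba => babba => bba => ba
  | abbbb => bbb
  | aab => bb

aa->b; ab->; bba->ba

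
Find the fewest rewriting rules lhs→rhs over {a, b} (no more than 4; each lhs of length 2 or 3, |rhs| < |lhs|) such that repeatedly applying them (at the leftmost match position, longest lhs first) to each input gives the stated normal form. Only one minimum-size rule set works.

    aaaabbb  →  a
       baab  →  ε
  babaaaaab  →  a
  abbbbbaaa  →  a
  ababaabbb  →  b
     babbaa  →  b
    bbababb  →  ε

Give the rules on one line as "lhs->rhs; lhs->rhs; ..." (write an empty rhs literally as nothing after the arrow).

aa->b; ab->b; bb->a; bbb->

  | aaaabbb => baabbb => bbbbb => bb => a
  | baab => bbb => ε
  | babaaaaab => bbaaaaab => aaaaaab => baaaab => bbaab => aaab => bab => bb => a
  | abbbbbaaa => bbbbbaaa => bbaaa => aaaa => baa => bb => a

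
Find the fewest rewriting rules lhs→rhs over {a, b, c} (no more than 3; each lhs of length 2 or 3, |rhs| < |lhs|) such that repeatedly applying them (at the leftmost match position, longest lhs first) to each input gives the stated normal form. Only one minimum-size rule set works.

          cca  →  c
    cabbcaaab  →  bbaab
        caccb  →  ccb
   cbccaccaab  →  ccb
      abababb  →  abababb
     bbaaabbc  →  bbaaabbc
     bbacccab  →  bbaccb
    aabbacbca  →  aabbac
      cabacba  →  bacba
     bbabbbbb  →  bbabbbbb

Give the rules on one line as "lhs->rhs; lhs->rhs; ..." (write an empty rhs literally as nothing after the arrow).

  | cca => c
  | cabbcaaab => bbcaaab => bbaab
  | caccb => ccb
  | cbccaccaab => cccaccaab => ccccaab => cccab => ccb

ca->; cbc->cc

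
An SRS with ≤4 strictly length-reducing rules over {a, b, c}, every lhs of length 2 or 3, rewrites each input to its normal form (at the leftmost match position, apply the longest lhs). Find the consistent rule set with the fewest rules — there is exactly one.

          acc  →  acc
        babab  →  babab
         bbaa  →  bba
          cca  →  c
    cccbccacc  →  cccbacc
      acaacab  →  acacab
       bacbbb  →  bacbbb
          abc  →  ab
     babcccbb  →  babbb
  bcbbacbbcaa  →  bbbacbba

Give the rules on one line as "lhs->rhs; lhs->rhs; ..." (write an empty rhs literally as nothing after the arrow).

aa->a; bc->b; cca->c

  | acc
  | babab
  | bbaa => bba
  | cca => c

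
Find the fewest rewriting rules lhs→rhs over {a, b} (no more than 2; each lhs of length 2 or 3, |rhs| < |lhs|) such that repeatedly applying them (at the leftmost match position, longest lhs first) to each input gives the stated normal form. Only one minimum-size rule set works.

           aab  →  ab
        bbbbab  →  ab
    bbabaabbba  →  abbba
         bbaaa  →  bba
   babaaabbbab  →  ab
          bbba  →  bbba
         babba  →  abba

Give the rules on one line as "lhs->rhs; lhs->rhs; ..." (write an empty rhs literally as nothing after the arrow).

aa->a; bab->ab

  | aab => ab
  | bbbbab => bbbab => bbab => bab => ab
  | bbabaabbba => babaabbba => abaabbba => ababbba => aabbba => abbba
  | bbaaa => bbaa => bba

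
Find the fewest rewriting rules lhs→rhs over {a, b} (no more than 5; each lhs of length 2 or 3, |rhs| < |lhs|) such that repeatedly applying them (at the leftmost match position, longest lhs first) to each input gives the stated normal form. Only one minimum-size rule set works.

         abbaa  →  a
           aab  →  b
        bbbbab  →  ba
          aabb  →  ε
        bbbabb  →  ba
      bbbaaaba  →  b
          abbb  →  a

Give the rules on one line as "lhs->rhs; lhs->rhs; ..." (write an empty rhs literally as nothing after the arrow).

  | abbaa => abaa => aaa => a
  | aab => b
  | bbbbab => bbab => bab => ba
  | aabb => bb => ε

aa->; ab->a; bb->; bba->ba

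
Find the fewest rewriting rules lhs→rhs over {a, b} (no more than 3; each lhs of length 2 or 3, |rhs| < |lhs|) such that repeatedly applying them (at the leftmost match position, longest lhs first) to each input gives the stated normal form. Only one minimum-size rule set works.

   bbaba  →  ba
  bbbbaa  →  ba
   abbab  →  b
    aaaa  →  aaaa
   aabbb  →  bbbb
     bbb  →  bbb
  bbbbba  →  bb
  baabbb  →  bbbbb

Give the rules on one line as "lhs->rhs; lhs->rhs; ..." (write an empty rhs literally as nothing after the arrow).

  | bbaba => abba => ba
  | bbbbaa => bbaba => abba => ba
  | abbab => bab => b
  | aaaa

aab->bb; ab->; bba->ab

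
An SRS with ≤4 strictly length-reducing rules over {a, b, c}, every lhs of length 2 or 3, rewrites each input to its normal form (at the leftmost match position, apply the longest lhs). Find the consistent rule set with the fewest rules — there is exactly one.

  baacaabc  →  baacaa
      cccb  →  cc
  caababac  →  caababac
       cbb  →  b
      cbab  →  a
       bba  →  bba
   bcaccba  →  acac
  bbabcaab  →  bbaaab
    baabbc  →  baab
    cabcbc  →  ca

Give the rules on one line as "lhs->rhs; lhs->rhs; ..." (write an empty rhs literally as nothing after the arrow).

  | baacaabc => baacaa
  | cccb => cc
  | caababac
  | cbb => b

bc->; cb->; cba->ac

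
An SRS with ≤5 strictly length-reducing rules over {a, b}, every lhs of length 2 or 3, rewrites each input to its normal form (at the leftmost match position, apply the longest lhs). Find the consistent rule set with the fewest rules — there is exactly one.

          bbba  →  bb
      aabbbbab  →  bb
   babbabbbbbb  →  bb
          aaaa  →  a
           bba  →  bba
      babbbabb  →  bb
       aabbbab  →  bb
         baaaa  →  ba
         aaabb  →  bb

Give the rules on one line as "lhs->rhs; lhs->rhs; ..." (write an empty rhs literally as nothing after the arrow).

  | bbba => baa => bb
  | aabbbbab => bbbbbab => babbab => abbab => abab => aab => bb
  | babbabbbbbb => abbabbbbbb => ababbbbbb => aabbbbbb => bbbbbbb => babbbb => abbbb => abab => aab => bb
  | aaaa => a

aa->b; aaa->; bab->ab; bbb->ba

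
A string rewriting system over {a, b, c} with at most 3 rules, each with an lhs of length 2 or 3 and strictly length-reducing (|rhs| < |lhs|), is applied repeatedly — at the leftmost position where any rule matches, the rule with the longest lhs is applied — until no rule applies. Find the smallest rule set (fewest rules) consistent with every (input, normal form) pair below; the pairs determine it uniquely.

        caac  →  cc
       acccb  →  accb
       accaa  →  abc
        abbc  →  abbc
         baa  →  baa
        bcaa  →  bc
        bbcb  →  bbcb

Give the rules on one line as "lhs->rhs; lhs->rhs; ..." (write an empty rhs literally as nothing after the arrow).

  | caac => cac => cc
  | acccb => accb
  | accaa => abca => abc
  | abbc

ca->c; cca->bc; ccc->cc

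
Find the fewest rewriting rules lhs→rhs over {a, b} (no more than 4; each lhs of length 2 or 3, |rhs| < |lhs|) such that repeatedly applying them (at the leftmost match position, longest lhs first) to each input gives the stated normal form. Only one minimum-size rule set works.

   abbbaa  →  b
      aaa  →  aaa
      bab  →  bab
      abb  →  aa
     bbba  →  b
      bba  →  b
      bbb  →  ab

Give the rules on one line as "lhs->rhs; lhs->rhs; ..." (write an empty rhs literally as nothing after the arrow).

  | abbbaa => aabaa => aba => b
  | aaa
  | bab
  | abb => aa

aba->b; bb->a; bba->b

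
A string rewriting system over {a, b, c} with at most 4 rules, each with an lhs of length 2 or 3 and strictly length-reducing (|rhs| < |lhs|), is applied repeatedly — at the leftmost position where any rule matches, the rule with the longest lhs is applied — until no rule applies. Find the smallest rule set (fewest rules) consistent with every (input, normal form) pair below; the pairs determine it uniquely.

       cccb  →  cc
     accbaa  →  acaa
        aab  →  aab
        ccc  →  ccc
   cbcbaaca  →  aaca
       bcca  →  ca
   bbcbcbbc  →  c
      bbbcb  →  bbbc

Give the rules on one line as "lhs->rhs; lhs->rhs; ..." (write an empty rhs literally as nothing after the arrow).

  | cccb => cc
  | accbaa => acaa
  | aab
  | ccc

bcb->bc; bcc->c; cb->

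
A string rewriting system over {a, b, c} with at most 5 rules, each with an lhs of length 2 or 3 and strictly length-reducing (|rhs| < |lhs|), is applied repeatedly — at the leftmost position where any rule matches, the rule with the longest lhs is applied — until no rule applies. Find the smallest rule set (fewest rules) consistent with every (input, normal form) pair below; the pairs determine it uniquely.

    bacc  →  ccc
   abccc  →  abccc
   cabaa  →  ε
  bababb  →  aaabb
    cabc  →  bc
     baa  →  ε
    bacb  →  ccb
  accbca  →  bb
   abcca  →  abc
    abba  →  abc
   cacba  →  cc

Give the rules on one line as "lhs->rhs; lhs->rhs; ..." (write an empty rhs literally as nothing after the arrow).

acc->b; ba->c; bab->aa; ca->

  | bacc => ccc
  | abccc
  | cabaa => baa => ca => ε
  | bababb => aaabb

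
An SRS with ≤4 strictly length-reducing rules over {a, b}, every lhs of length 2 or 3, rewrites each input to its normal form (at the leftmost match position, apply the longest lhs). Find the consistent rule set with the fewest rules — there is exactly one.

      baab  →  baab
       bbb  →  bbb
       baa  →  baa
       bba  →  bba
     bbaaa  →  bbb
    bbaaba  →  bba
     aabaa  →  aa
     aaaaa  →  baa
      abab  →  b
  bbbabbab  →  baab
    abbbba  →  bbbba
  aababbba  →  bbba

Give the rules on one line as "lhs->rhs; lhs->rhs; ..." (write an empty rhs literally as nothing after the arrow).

  | baab
  | bbb
  | baa
  | bba

aaa->b; aba->; abb->bb; bab->a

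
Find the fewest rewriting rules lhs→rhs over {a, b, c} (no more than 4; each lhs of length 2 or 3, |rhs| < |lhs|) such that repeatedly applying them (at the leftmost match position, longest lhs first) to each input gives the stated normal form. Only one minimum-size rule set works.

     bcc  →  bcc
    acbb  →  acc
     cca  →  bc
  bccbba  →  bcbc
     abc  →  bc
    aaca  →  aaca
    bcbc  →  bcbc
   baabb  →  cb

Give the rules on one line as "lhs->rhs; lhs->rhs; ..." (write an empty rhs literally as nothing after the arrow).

  | bcc
  | acbb => acc
  | cca => bc
  | bccbba => bccca => bcbc

ab->b; bb->c; cca->bc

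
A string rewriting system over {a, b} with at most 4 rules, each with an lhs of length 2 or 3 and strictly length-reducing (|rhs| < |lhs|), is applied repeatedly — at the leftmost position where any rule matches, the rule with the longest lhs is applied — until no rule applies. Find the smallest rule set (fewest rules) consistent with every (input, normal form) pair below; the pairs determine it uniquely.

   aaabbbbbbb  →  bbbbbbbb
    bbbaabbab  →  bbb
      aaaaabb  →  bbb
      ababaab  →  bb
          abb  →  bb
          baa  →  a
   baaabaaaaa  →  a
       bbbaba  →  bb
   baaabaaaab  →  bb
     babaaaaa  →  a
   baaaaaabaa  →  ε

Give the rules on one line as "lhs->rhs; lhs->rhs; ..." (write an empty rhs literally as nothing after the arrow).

aa->a; aab->bb; abb->bb; ba->

  | aaabbbbbbb => aabbbbbbb => bbbbbbbb
  | bbbaabbab => bbabbab => bbbab => bbb
  | aaaaabb => aaaabb => aaabb => aabb => bbb
  | ababaab => abaab => aab => bb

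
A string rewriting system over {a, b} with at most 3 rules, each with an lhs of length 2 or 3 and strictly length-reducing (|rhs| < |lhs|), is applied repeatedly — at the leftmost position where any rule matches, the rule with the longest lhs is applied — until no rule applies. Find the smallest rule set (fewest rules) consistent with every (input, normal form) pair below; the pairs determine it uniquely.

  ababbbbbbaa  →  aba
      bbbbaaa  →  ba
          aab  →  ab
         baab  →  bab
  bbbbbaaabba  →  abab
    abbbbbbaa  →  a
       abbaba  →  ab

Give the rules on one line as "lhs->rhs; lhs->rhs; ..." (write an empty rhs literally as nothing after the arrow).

aa->a; bba->ab; bbb->

  | ababbbbbbaa => ababbbaa => abaaa => abaa => aba
  | bbbbaaa => baaa => baa => ba
  | aab => ab
  | baab => bab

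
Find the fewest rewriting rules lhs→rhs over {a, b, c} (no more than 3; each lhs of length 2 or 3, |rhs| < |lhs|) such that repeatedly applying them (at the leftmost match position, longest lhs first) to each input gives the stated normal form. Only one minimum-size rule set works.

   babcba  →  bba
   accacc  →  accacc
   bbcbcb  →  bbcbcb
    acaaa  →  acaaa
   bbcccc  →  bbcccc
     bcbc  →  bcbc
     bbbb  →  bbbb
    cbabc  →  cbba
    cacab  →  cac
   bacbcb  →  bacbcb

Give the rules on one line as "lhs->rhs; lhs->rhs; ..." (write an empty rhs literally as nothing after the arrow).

  | babcba => bbaba => bba
  | accacc
  | bbcbcb
  | acaaa

ab->; abc->ba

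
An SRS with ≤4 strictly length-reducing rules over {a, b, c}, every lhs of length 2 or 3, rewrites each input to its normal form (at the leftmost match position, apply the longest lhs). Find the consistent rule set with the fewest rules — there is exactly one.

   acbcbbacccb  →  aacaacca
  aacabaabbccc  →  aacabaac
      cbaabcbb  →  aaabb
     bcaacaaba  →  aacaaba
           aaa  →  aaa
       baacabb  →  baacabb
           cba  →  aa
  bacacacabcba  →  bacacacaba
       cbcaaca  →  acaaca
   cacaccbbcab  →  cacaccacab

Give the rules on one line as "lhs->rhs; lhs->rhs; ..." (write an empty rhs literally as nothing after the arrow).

  | acbcbbacccb => aacbbacccb => aacaacccb => aacaacca
  | aacabaabbccc => aacabaabcc => aacabaac
  | cbaabcbb => aaabcbb => aaabb
  | bcaacaaba => aacaaba

bc->; cb->a; cbb->ca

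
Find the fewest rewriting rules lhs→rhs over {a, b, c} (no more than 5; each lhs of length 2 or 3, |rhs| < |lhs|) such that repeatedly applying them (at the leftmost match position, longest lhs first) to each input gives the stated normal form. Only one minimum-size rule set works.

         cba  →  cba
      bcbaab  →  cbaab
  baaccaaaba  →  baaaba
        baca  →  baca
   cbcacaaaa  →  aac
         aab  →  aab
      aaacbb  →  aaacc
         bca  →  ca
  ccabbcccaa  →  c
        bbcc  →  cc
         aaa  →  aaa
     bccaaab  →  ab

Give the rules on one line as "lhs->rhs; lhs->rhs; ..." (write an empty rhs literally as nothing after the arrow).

  | cba
  | bcbaab => cbaab
  | baaccaaaba => baacacaba => baaaba
  | baca

bc->c; caa->ac; cac->; cbb->cc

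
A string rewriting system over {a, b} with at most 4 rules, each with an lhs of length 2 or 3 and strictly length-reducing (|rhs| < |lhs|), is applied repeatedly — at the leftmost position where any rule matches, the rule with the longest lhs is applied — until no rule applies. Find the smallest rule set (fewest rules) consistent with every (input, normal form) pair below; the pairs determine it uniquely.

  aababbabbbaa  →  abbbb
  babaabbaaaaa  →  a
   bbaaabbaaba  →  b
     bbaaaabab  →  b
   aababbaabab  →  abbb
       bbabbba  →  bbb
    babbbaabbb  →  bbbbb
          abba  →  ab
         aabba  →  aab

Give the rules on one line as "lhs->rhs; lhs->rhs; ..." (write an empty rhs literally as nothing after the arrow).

  | aababbabbbaa => abbbabbbaa => abbbbbaa => abbbb
  | babaabbaaaaa => baabbaaaaa => bbaaaaa => baaa => a
  | bbaaabbaaba => babbaaba => bbaaba => bba => b
  | bbaaaabab => baabab => bab => b

aba->b; ba->; baa->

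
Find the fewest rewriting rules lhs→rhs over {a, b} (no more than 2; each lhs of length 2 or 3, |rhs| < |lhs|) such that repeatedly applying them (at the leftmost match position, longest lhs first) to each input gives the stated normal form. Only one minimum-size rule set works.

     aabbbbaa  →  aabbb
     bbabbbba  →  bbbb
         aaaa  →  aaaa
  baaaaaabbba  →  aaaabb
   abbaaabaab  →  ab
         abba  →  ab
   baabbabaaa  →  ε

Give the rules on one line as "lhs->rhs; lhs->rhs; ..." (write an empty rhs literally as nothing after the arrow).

  | aabbbbaa => aabbb
  | bbabbbba => bbbbba => bbbb
  | aaaa
  | baaaaaabbba => aaaabbba => aaaabb

ba->; baa->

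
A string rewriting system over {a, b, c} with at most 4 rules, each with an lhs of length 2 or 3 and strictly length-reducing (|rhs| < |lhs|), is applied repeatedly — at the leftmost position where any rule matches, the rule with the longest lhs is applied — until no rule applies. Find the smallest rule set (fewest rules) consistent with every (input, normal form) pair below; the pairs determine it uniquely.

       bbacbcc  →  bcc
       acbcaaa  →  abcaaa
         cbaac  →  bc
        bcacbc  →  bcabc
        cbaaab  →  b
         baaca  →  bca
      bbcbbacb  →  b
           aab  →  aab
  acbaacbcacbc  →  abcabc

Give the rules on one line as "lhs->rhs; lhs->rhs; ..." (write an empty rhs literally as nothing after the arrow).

  | bbacbcc => bacbcc => bcbcc => bbcc => bcc
  | acbcaaa => abcaaa
  | cbaac => baac => bac => bc
  | bcacbc => bcabc

ba->b; bb->b; cb->b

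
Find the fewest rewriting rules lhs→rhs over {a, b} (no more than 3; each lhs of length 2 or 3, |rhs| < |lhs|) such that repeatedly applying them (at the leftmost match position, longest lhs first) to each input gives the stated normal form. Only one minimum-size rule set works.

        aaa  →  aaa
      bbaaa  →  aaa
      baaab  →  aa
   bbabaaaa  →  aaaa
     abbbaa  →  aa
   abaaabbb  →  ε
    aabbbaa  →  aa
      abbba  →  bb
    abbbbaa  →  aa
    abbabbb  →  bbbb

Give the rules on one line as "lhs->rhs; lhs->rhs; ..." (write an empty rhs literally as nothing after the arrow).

ab->; ba->b; baa->aa

  | aaa
  | bbaaa => baaa => aaa
  | baaab => aaab => aa
  | bbabaaaa => bbbaaaa => bbaaaa => baaaa => aaaa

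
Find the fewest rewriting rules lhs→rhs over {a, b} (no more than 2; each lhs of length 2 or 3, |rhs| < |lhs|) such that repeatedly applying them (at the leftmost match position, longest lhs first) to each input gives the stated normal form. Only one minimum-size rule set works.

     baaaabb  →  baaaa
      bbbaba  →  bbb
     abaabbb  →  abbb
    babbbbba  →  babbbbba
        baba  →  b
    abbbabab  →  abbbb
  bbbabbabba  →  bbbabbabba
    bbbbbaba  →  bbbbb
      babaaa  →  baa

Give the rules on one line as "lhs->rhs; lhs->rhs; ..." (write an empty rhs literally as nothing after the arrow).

  | baaaabb => baaaab => baaaa
  | bbbaba => bbb
  | abaabbb => abbb
  | babbbbba

aab->aa; aba->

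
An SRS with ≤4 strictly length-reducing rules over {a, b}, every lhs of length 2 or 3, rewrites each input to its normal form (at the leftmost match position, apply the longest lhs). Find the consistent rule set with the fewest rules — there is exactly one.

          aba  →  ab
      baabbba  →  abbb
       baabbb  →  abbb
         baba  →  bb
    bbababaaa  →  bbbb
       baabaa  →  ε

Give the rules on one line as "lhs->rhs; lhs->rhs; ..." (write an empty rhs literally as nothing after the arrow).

  | aba => ab
  | baabbba => abbba => abbb
  | baabbb => abbb
  | baba => bba => bb

aa->; ba->b; baa->a; bba->bb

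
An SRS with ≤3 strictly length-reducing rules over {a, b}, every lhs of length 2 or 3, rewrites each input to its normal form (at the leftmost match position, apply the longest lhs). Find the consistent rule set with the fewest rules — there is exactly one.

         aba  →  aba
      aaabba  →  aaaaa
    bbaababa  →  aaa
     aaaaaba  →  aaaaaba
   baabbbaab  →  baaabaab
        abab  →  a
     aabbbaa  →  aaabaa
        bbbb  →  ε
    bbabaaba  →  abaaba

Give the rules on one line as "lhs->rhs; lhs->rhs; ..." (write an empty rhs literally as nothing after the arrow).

abb->aa; bab->; bb->

  | aba
  | aaabba => aaaaa
  | bbaababa => aababa => aaa
  | aaaaaba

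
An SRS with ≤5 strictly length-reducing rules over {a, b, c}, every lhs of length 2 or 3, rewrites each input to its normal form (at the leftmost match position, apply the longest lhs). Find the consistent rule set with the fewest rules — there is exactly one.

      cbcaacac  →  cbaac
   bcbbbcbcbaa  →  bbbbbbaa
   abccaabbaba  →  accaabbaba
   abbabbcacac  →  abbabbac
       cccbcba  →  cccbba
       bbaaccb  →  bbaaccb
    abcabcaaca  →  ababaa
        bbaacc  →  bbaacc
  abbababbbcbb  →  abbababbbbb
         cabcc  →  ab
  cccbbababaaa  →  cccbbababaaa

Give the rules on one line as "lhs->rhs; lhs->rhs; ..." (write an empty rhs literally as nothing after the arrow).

  | cbcaacac => cbaacac => cbaac
  | bcbbbcbcbaa => bbbbcbcbaa => bbbbbcbaa => bbbbbbaa
  | abccaabbaba => accaabbaba
  | abbabbcacac => abbabbacac => abbabbac

aca->a; bc->b; bcc->cc; cac->ab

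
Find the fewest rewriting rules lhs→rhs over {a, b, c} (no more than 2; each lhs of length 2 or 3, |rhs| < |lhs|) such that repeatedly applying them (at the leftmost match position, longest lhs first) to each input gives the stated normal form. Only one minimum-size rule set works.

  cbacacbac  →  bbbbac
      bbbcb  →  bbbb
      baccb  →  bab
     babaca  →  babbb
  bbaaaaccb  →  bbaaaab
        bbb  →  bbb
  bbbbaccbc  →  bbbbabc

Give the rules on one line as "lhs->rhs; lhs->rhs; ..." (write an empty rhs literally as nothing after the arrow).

aca->bb; cb->b

  | cbacacbac => bacacbac => bbbcbac => bbbbac
  | bbbcb => bbbb
  | baccb => bacb => bab
  | babaca => babbb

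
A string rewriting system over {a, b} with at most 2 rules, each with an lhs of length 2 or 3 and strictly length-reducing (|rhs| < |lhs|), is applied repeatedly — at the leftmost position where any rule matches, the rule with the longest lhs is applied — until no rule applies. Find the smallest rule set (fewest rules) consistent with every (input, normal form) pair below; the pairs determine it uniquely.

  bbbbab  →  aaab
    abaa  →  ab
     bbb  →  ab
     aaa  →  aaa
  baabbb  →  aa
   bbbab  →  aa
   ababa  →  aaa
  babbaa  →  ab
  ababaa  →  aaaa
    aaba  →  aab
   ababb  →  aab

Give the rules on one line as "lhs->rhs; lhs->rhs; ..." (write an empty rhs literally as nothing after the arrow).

ba->b; bb->a

  | bbbbab => abbab => aaab
  | abaa => aba => ab
  | bbb => ab
  | aaa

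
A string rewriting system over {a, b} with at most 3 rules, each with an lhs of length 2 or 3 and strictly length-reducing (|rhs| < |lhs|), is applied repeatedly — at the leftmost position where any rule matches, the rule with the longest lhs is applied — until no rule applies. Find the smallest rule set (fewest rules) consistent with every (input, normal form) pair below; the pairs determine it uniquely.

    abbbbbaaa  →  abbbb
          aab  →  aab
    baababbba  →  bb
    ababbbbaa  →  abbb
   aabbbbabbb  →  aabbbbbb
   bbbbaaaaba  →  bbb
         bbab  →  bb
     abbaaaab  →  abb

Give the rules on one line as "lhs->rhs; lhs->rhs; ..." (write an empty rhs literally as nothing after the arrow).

ba->; baa->ba

  | abbbbbaaa => abbbbbaa => abbbbba => abbbb
  | aab
  | baababbba => bababbba => babbba => bbba => bb
  | ababbbbaa => abbbbaa => abbbba => abbb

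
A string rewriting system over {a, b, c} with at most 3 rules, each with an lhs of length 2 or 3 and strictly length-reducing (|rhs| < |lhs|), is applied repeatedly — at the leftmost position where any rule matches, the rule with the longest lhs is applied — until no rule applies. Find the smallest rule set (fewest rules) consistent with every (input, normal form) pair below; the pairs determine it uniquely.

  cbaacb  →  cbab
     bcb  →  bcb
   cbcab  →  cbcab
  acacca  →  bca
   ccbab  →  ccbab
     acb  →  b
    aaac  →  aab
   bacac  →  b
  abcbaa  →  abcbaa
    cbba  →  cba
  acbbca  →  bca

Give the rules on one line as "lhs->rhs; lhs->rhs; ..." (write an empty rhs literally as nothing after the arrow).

ac->b; bb->b

  | cbaacb => cbabb => cbab
  | bcb
  | cbcab
  | acacca => bacca => bbca => bca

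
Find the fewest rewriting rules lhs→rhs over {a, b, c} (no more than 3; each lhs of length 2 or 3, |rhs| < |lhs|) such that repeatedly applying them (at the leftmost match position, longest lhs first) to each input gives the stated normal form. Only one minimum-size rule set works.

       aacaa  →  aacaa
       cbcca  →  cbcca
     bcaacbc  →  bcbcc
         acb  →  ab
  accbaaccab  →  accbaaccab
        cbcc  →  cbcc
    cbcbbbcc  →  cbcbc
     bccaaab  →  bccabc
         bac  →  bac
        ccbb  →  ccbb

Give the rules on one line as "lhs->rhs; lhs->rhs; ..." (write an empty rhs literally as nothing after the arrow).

aab->bc; acb->ab; bbc->

  | aacaa
  | cbcca
  | bcaacbc => bcaabc => bcbcc
  | acb => ab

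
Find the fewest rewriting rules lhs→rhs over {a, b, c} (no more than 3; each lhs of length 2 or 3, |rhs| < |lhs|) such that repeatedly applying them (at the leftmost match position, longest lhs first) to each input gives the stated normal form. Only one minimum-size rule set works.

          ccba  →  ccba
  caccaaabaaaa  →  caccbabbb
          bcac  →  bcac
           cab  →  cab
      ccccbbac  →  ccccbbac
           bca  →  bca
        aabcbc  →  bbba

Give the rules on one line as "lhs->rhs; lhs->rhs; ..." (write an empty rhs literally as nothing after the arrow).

aa->b; cbc->ba

  | ccba
  | caccaaabaaaa => caccbabaaaa => caccbabbaa => caccbabbb
  | bcac
  | cab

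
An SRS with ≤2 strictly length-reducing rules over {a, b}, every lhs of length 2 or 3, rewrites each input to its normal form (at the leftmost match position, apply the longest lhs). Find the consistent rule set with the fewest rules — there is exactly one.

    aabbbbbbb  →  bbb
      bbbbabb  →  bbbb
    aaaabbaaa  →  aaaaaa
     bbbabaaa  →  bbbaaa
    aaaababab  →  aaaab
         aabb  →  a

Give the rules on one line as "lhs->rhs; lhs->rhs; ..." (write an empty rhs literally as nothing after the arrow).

aba->a; abb->

  | aabbbbbbb => abbbbb => bbb
  | bbbbabb => bbbb
  | aaaabbaaa => aaaaaa
  | bbbabaaa => bbbaaa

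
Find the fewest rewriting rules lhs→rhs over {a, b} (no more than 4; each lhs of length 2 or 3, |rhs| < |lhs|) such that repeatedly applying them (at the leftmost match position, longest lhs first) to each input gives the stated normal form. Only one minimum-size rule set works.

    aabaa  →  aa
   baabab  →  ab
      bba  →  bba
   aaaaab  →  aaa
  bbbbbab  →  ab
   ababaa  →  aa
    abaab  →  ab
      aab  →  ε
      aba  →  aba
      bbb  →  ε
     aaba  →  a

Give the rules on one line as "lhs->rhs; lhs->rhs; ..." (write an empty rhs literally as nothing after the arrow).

  | aabaa => aa
  | baabab => bab => ab
  | bba
  | aaaaab => aaa

aab->; bab->ab; bbb->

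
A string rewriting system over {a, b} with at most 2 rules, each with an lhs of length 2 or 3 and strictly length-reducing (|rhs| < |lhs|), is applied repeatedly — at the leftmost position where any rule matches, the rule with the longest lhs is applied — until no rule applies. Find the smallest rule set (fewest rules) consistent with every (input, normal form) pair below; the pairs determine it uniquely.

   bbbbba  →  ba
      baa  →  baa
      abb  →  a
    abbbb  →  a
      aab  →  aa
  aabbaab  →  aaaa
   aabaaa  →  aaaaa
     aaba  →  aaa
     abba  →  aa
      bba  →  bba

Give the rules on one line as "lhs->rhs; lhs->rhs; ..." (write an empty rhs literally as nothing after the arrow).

ab->a; bbb->b

  | bbbbba => bbba => ba
  | baa
  | abb => ab => a
  | abbbb => abbb => abb => ab => a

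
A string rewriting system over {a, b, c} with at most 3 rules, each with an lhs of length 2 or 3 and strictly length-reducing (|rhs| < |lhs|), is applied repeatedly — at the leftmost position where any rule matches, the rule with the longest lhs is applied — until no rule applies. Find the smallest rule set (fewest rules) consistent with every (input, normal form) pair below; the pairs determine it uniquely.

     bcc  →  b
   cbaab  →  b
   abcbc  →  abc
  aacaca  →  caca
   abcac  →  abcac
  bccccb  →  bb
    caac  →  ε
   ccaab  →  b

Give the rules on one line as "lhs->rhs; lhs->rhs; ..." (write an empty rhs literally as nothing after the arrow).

  | bcc => b
  | cbaab => aab => b
  | abcbc => abc
  | aacaca => caca

aa->; cb->; cc->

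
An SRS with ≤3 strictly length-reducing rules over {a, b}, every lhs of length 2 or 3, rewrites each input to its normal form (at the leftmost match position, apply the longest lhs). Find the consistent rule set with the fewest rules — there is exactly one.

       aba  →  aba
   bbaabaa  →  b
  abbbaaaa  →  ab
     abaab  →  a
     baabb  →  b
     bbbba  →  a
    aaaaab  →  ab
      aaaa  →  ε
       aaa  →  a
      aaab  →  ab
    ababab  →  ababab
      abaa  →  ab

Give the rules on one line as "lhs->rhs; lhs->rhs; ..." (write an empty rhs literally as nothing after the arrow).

  | aba
  | bbaabaa => aabaa => baa => b
  | abbbaaaa => abaaaa => abaa => ab
  | abaab => abb => a

aa->; bb->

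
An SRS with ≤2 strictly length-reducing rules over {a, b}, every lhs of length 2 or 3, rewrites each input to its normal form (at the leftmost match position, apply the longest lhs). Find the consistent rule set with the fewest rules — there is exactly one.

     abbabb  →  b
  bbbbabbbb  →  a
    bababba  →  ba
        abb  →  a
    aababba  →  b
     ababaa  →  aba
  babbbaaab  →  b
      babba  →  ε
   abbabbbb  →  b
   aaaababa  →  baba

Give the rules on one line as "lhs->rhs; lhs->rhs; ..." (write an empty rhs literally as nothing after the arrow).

  | abbabb => aabb => bbb => b
  | bbbbabbbb => bbabbbb => abbbb => abb => a
  | bababba => babaa => babb => ba
  | abb => a

aa->b; bb->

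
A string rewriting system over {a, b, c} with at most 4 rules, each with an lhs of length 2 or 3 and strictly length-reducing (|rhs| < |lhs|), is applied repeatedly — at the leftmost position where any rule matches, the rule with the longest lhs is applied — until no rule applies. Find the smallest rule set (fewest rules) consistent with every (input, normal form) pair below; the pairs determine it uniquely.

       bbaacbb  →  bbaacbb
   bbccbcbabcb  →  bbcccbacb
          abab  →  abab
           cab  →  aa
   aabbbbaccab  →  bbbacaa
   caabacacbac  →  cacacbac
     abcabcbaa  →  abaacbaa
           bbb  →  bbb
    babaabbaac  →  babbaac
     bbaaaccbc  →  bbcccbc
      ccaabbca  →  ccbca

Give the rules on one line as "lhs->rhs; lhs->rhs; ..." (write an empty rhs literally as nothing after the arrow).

aaa->c; aab->; bcb->cb; cab->aa

  | bbaacbb
  | bbccbcbabcb => bbcccbabcb => bbcccbacb
  | abab
  | cab => aa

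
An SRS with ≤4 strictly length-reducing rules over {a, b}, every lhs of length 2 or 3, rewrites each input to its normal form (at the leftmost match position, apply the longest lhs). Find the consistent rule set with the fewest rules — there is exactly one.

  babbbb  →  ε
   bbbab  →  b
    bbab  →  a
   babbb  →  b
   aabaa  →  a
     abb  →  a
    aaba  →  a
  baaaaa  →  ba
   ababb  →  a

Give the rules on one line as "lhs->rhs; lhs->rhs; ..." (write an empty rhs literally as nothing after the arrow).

  | babbbb => bbbb => bb => ε
  | bbbab => bab => b
  | bbab => ab => a
  | babbb => bbb => b

aa->a; ab->a; bab->b; bb->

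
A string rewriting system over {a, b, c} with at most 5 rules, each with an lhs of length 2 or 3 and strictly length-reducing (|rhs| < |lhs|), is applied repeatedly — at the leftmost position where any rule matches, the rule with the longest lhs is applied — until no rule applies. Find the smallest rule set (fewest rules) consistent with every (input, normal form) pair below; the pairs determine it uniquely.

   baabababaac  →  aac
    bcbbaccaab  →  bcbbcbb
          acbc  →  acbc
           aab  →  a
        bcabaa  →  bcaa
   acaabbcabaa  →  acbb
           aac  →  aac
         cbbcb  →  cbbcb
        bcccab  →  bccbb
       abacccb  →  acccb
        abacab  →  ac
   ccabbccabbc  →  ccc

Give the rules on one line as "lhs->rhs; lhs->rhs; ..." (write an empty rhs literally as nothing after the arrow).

  | baabababaac => babababaac => bbababaac => bbbabaac => abaac => aac
  | bcbbaccaab => bcbbccaab => bcbbcbab => bcbbcbb
  | acbc
  | aab => a

ab->; ba->b; bbb->; cca->cb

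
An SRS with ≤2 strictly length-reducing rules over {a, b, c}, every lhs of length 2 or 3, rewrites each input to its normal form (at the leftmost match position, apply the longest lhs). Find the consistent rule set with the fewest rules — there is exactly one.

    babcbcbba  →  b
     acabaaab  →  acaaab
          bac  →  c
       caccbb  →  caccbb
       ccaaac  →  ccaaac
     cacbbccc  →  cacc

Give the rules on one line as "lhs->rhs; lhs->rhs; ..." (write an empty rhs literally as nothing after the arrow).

ba->; bc->

  | babcbcbba => bcbcbba => bcbba => bba => b
  | acabaaab => acaaab
  | bac => c
  | caccbb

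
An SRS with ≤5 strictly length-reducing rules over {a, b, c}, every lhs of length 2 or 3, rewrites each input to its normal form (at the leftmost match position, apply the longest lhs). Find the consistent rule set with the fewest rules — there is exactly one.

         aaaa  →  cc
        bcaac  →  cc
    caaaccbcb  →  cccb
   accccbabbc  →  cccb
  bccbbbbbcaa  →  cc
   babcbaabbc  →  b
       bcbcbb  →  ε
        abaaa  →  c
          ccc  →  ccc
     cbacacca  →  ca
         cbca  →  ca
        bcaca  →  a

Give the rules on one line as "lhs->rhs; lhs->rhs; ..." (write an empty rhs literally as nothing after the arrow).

aa->c; ac->; bb->; bc->

  | aaaa => caa => cc
  | bcaac => aac => cc
  | caaaccbcb => ccaccbcb => cccbcb => cccb
  | accccbabbc => cccbabbc => cccbac => cccb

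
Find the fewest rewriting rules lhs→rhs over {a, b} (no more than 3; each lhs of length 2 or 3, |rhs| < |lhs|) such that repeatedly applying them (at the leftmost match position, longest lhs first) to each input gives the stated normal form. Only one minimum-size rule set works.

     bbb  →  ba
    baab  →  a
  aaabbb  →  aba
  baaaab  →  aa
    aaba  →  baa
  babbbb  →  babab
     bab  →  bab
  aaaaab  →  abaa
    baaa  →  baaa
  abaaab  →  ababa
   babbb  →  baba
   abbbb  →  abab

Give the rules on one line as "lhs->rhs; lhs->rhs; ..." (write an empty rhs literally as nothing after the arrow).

  | bbb => ba
  | baab => bba => a
  | aaabbb => ababb => aba
  | baaaab => baaba => bbaa => aa

aab->ba; bb->; bbb->ba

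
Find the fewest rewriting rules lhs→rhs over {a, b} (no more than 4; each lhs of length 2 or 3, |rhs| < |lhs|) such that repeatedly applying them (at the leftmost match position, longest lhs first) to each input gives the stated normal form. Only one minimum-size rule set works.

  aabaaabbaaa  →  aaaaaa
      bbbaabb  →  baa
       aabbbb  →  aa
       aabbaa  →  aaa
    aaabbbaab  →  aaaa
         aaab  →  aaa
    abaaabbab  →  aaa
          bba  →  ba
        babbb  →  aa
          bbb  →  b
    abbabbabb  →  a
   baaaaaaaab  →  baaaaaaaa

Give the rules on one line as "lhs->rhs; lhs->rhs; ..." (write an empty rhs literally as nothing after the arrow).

  | aabaaabbaaa => aaaabbaaa => aaaabaaa => aaaaaa
  | bbbaabb => bbaabb => baabb => baab => baa
  | aabbbb => aabbb => aabb => aab => aa
  | aabbaa => aabaa => aaa

ab->a; aba->a; bab->aa; bb->b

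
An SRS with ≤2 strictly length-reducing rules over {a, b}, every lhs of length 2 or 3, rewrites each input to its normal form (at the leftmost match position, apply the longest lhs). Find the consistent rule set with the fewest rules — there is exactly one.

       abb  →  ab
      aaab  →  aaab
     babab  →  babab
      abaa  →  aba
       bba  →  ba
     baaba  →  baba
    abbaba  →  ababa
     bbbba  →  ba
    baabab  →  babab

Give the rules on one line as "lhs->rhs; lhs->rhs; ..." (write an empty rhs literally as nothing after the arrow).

baa->ba; bb->b

  | abb => ab
  | aaab
  | babab
  | abaa => aba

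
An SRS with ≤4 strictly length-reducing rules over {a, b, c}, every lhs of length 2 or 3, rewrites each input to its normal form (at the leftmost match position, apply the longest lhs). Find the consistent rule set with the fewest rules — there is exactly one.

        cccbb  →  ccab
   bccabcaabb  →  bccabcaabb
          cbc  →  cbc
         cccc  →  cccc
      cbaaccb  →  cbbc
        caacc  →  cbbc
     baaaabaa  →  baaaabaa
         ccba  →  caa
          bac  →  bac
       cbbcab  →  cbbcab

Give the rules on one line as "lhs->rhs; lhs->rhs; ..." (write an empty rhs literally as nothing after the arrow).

aac->bb; bcb->c; ccb->ca

  | cccbb => ccab
  | bccabcaabb
  | cbc
  | cccc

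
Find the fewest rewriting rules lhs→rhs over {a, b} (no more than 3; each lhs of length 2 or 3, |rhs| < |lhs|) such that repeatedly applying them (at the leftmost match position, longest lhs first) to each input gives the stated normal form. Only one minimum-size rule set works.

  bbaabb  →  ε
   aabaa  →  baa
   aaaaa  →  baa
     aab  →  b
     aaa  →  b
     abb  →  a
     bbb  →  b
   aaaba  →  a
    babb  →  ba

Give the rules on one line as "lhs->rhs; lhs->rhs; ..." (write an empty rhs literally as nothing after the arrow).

  | bbaabb => aabb => bb => ε
  | aabaa => baa
  | aaaaa => baa
  | aab => b

aaa->b; aab->b; bb->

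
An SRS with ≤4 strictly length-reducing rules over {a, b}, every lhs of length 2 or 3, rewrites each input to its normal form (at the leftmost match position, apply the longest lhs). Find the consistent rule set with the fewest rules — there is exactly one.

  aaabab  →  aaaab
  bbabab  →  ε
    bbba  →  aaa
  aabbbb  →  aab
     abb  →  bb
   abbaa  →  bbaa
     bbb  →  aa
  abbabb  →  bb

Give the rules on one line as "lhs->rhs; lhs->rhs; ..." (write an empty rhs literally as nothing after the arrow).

  | aaabab => aaaab
  | bbabab => bab => ε
  | bbba => aaa
  | aabbbb => abbbb => bbbb => aab

aba->aa; abb->bb; bab->; bbb->aa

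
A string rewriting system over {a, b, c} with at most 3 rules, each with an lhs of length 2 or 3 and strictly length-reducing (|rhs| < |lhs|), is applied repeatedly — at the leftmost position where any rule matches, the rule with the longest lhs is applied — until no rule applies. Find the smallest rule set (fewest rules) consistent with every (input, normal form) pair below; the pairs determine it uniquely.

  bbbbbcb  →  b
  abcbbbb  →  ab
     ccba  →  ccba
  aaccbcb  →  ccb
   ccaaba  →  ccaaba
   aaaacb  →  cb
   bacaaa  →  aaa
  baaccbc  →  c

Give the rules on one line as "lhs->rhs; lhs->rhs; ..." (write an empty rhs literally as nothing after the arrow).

  | bbbbbcb => bbbbcb => bbbcb => bbcb => bcb => b
  | abcbbbb => abbbb => abbb => abb => ab
  | ccba
  | aaccbcb => accbcb => ccbcb => ccb

ac->c; bb->b; bc->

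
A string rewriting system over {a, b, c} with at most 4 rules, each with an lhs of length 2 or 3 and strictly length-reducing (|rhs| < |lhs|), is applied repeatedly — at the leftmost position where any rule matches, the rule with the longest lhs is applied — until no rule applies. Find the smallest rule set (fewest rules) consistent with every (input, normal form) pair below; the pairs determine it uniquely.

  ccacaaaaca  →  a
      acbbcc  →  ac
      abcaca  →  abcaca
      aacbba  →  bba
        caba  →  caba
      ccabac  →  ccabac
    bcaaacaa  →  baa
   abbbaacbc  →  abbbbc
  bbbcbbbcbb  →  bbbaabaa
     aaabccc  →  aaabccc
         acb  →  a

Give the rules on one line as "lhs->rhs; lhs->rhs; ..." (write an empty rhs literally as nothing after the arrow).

aac->; caa->a; cb->; cbb->aa

  | ccacaaaaca => ccaaaaca => caaaca => aaca => a
  | acbbcc => aaacc => ac
  | abcaca
  | aacbba => bba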